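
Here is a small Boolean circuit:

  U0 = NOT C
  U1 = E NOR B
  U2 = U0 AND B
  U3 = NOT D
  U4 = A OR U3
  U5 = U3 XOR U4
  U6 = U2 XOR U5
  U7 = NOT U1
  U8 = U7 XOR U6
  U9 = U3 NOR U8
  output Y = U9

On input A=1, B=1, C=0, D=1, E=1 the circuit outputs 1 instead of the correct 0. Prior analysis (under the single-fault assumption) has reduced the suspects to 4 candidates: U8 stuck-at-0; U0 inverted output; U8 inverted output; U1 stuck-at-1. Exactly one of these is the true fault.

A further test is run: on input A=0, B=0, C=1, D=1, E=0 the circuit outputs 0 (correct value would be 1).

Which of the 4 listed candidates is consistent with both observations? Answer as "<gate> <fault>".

Evaluate each candidate on input A=0, B=0, C=1, D=1, E=0:
  U8 stuck-at-0: U0=0, U1=1, U2=0, U3=0, U4=0, U5=0, U6=0, U7=0, U8=0 [stuck-at-0], U9=1 → 1 — eliminated
  U0 inverted output: U0=1 [inverted output], U1=1, U2=0, U3=0, U4=0, U5=0, U6=0, U7=0, U8=0, U9=1 → 1 — eliminated
  U8 inverted output: U0=0, U1=1, U2=0, U3=0, U4=0, U5=0, U6=0, U7=0, U8=1 [inverted output], U9=0 → 0 — matches
  U1 stuck-at-1: U0=0, U1=1 [stuck-at-1], U2=0, U3=0, U4=0, U5=0, U6=0, U7=0, U8=0, U9=1 → 1 — eliminated
Only U8 inverted output reproduces the observed 0.

U8 inverted output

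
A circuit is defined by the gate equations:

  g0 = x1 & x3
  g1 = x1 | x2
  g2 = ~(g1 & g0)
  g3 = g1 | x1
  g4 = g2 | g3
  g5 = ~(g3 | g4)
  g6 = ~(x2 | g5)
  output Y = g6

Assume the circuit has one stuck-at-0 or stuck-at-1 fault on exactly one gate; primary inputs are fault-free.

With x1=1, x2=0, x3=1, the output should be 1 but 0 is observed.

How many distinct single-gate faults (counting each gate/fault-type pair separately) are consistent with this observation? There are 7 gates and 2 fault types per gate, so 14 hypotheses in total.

Fault-free: g0=1, g1=1, g2=0, g3=1, g4=1, g5=0, g6=1 → 1. Observed 0.
  g0 stuck-at-0: output 1 ✗
  g0 stuck-at-1: output 1 ✗
  g1 stuck-at-0: output 1 ✗
  g1 stuck-at-1: output 1 ✗
  g2 stuck-at-0: output 1 ✗
  g2 stuck-at-1: output 1 ✗
  g3 stuck-at-0: output 0 ✓
  g3 stuck-at-1: output 1 ✗
  g4 stuck-at-0: output 1 ✗
  g4 stuck-at-1: output 1 ✗
  g5 stuck-at-0: output 1 ✗
  g5 stuck-at-1: output 0 ✓
  g6 stuck-at-0: output 0 ✓
  g6 stuck-at-1: output 1 ✗
Consistent faults: {g3 stuck-at-0, g5 stuck-at-1, g6 stuck-at-0} — 3 in all.

3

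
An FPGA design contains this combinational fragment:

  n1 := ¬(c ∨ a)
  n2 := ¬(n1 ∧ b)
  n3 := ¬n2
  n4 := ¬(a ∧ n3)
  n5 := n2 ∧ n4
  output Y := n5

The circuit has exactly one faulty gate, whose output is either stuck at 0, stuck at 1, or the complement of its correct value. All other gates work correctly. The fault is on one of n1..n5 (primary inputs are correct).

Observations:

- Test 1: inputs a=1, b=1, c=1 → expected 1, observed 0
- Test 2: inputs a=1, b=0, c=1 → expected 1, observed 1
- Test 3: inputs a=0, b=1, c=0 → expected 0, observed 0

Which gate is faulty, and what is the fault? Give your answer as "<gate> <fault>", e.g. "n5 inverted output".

Fault-free values for test 1 (a=1, b=1, c=1): n1=0, n2=1, n3=0, n4=1, n5=1, giving Y=1. Observed 0.
Test 1: faults giving observed 0 are {n1 stuck-at-1, n1 inverted output, n2 stuck-at-0, n2 inverted output, n3 stuck-at-1, n3 inverted output, n4 stuck-at-0, n4 inverted output, n5 stuck-at-0, n5 inverted output}.
Test 2 (a=1, b=0, c=1): fault-free n1=0, n2=1, n3=0, n4=1, n5=1 → 1; observed 1. Eliminates n2 stuck-at-0, n2 inverted output, n3 stuck-at-1, n3 inverted output, n4 stuck-at-0, n4 inverted output, n5 stuck-at-0, n5 inverted output.
Test 3 (a=0, b=1, c=0): fault-free n1=1, n2=0, n3=1, n4=1, n5=0 → 0; observed 0. Eliminates n1 inverted output.
Only n1 stuck-at-1 is consistent with every test.

n1 stuck-at-1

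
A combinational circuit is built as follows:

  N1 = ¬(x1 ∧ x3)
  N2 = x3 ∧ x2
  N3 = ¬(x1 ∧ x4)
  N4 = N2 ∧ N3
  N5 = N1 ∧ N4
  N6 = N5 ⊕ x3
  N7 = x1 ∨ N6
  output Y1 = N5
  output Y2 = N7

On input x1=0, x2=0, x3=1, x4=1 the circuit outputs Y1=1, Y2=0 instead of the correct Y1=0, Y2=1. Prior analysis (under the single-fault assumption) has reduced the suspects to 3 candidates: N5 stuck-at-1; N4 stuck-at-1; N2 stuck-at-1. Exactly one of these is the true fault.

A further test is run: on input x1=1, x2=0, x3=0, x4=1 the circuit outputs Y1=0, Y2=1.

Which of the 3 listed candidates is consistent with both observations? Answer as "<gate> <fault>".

Evaluate each candidate on input x1=1, x2=0, x3=0, x4=1:
  N5 stuck-at-1: N1=1, N2=0, N3=0, N4=0, N5=1 [stuck-at-1], N6=1, N7=1 → Y1=1, Y2=1 — eliminated
  N4 stuck-at-1: N1=1, N2=0, N3=0, N4=1 [stuck-at-1], N5=1, N6=1, N7=1 → Y1=1, Y2=1 — eliminated
  N2 stuck-at-1: N1=1, N2=1 [stuck-at-1], N3=0, N4=0, N5=0, N6=0, N7=1 → Y1=0, Y2=1 — matches
Only N2 stuck-at-1 reproduces the observed Y1=0, Y2=1.

N2 stuck-at-1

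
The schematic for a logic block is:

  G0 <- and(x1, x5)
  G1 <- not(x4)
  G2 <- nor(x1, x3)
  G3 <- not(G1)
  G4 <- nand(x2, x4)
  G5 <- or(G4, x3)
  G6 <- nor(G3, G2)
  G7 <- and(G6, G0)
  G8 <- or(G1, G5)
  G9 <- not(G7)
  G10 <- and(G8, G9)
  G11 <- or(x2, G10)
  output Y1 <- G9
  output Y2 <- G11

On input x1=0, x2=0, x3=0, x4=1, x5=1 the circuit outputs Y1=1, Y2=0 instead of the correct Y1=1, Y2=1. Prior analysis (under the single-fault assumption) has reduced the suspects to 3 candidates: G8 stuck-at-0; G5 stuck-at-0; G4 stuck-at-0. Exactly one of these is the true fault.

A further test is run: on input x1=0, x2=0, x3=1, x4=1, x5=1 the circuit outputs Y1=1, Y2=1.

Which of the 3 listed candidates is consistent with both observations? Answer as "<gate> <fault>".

Evaluate each candidate on input x1=0, x2=0, x3=1, x4=1, x5=1:
  G8 stuck-at-0: G0=0, G1=0, G2=0, G3=1, G4=1, G5=1, G6=0, G7=0, G8=0 [stuck-at-0], G9=1, G10=0, G11=0 → Y1=1, Y2=0 — eliminated
  G5 stuck-at-0: G0=0, G1=0, G2=0, G3=1, G4=1, G5=0 [stuck-at-0], G6=0, G7=0, G8=0, G9=1, G10=0, G11=0 → Y1=1, Y2=0 — eliminated
  G4 stuck-at-0: G0=0, G1=0, G2=0, G3=1, G4=0 [stuck-at-0], G5=1, G6=0, G7=0, G8=1, G9=1, G10=1, G11=1 → Y1=1, Y2=1 — matches
Only G4 stuck-at-0 reproduces the observed Y1=1, Y2=1.

G4 stuck-at-0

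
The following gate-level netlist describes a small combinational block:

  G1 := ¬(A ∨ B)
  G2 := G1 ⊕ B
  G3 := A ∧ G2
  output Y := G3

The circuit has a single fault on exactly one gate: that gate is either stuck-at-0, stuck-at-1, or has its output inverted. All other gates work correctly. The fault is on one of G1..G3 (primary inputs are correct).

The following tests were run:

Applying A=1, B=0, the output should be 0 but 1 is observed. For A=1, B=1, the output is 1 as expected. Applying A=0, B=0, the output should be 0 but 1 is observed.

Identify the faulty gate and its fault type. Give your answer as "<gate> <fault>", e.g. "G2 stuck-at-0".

G3 stuck-at-1

Fault-free values for test 1 (A=1, B=0): G1=0, G2=0, G3=0, giving Y=0. Observed 1.
Test 1: faults giving observed 1 are {G1 stuck-at-1, G1 inverted output, G2 stuck-at-1, G2 inverted output, G3 stuck-at-1, G3 inverted output}.
Test 2 (A=1, B=1): fault-free G1=0, G2=1, G3=1 → 1; observed 1. Eliminates G1 stuck-at-1, G1 inverted output, G2 inverted output, G3 inverted output.
Test 3 (A=0, B=0): fault-free G1=1, G2=1, G3=0 → 0; observed 1. Eliminates G2 stuck-at-1.
Only G3 stuck-at-1 is consistent with every test.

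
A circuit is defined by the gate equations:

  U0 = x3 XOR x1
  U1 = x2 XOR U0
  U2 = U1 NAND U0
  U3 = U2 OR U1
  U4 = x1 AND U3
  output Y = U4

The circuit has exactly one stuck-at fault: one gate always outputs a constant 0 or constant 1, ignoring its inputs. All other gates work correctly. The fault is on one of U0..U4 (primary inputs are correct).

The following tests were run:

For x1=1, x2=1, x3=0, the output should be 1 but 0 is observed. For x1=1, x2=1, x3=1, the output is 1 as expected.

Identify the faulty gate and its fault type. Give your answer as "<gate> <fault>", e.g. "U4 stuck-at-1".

U2 stuck-at-0

Fault-free values for test 1 (x1=1, x2=1, x3=0): U0=1, U1=0, U2=1, U3=1, U4=1, giving Y=1. Observed 0.
Test 1: faults giving observed 0 are {U2 stuck-at-0, U3 stuck-at-0, U4 stuck-at-0}.
Test 2 (x1=1, x2=1, x3=1): fault-free U0=0, U1=1, U2=1, U3=1, U4=1 → 1; observed 1. Eliminates U3 stuck-at-0, U4 stuck-at-0.
Only U2 stuck-at-0 is consistent with every test.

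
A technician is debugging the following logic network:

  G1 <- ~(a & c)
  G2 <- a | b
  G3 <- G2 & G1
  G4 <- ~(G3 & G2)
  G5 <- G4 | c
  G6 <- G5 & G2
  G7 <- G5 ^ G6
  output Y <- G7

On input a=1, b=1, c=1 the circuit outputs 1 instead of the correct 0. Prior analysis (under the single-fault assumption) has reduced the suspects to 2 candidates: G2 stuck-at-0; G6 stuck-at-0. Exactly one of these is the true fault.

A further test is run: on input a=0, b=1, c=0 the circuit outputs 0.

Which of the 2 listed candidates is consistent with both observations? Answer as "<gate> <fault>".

G6 stuck-at-0

Evaluate each candidate on input a=0, b=1, c=0:
  G2 stuck-at-0: G1=1, G2=0 [stuck-at-0], G3=0, G4=1, G5=1, G6=0, G7=1 → 1 — eliminated
  G6 stuck-at-0: G1=1, G2=1, G3=1, G4=0, G5=0, G6=0 [stuck-at-0], G7=0 → 0 — matches
Only G6 stuck-at-0 reproduces the observed 0.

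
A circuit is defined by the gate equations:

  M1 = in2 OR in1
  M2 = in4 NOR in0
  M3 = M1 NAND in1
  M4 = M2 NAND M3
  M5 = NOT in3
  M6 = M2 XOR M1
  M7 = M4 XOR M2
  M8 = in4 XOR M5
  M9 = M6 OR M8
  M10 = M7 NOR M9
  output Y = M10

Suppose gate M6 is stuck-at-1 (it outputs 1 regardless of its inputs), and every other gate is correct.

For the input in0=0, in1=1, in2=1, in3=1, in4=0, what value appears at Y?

Propagate with M6 forced: M1=1, M2=1, M3=0, M4=1, M5=0, M6=1 [stuck-at-1], M7=0, M8=0, M9=1, M10=0.
So Y = 0. (Without the fault it would be 1.)

0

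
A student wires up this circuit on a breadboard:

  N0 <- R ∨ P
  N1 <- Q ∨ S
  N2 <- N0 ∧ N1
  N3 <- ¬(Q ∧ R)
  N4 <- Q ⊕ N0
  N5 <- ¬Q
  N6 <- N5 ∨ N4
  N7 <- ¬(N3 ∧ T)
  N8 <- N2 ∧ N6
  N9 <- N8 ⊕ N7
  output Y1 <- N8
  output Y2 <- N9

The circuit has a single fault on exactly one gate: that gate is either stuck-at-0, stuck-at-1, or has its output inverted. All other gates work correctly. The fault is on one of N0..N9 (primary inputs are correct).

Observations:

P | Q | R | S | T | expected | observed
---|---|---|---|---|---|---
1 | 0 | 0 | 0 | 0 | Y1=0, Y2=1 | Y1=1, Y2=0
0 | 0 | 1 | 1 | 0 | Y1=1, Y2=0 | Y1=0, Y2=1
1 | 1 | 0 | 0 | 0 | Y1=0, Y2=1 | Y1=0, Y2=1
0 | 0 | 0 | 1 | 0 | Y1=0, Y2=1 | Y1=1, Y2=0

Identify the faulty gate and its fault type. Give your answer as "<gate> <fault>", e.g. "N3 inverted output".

N2 inverted output

Fault-free values for test 1 (P=1, Q=0, R=0, S=0, T=0): N0=1, N1=0, N2=0, N3=1, N4=1, N5=1, N6=1, N7=1, N8=0, N9=1, giving Y1=0, Y2=1. Observed Y1=1, Y2=0.
Test 1: faults giving observed Y1=1, Y2=0 are {N1 stuck-at-1, N1 inverted output, N2 stuck-at-1, N2 inverted output, N8 stuck-at-1, N8 inverted output}.
Test 2 (P=0, Q=0, R=1, S=1, T=0): fault-free N0=1, N1=1, N2=1, N3=1, N4=1, N5=1, N6=1, N7=1, N8=1, N9=0 → Y1=1, Y2=0; observed Y1=0, Y2=1. Eliminates N1 stuck-at-1, N2 stuck-at-1, N8 stuck-at-1.
Test 3 (P=1, Q=1, R=0, S=0, T=0): fault-free N0=1, N1=1, N2=1, N3=1, N4=0, N5=0, N6=0, N7=1, N8=0, N9=1 → Y1=0, Y2=1; observed Y1=0, Y2=1. Eliminates N8 inverted output.
Test 4 (P=0, Q=0, R=0, S=1, T=0): fault-free N0=0, N1=1, N2=0, N3=1, N4=0, N5=1, N6=1, N7=1, N8=0, N9=1 → Y1=0, Y2=1; observed Y1=1, Y2=0. Eliminates N1 inverted output.
Only N2 inverted output is consistent with every test.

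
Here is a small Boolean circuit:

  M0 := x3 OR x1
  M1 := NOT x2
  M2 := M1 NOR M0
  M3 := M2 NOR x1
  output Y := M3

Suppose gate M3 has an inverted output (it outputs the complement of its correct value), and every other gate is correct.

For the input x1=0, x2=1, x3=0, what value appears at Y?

1

Propagate with M3 forced: M0=0, M1=0, M2=1, M3=1 [inverted output].
So Y = 1. (Without the fault it would be 0.)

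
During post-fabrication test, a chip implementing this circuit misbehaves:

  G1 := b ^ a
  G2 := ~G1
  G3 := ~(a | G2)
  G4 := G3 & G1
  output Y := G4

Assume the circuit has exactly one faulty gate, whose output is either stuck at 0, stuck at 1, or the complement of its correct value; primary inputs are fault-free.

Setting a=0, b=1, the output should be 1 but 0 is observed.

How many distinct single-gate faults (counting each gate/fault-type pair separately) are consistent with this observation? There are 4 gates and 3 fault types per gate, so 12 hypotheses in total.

Fault-free: G1=1, G2=0, G3=1, G4=1 → 1. Observed 0.
  G1 stuck-at-0: output 0 ✓
  G1 stuck-at-1: output 1 ✗
  G1 inverted output: output 0 ✓
  G2 stuck-at-0: output 1 ✗
  G2 stuck-at-1: output 0 ✓
  G2 inverted output: output 0 ✓
  G3 stuck-at-0: output 0 ✓
  G3 stuck-at-1: output 1 ✗
  G3 inverted output: output 0 ✓
  G4 stuck-at-0: output 0 ✓
  G4 stuck-at-1: output 1 ✗
  G4 inverted output: output 0 ✓
Consistent faults: {G1 stuck-at-0, G1 inverted output, G2 stuck-at-1, G2 inverted output, G3 stuck-at-0, G3 inverted output, G4 stuck-at-0, G4 inverted output} — 8 in all.

8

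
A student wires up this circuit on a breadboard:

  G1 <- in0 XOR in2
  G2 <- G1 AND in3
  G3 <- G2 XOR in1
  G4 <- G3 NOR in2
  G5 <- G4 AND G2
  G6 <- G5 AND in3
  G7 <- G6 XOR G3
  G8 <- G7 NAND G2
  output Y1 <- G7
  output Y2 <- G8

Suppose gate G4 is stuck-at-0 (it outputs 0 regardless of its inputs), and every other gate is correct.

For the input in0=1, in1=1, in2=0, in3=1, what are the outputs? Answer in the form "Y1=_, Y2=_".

Y1=0, Y2=1

Propagate with G4 forced: G1=1, G2=1, G3=0, G4=0 [stuck-at-0], G5=0, G6=0, G7=0, G8=1.
So the outputs are Y1=0, Y2=1. (Without the fault they would be Y1=1, Y2=0.)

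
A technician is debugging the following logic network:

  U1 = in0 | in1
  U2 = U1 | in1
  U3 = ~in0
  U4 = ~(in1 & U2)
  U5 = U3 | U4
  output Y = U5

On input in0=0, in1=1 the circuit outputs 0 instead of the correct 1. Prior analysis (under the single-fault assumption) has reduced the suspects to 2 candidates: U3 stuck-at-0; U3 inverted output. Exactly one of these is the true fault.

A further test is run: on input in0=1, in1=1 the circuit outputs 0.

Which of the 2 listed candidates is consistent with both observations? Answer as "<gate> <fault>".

Evaluate each candidate on input in0=1, in1=1:
  U3 stuck-at-0: U1=1, U2=1, U3=0 [stuck-at-0], U4=0, U5=0 → 0 — matches
  U3 inverted output: U1=1, U2=1, U3=1 [inverted output], U4=0, U5=1 → 1 — eliminated
Only U3 stuck-at-0 reproduces the observed 0.

U3 stuck-at-0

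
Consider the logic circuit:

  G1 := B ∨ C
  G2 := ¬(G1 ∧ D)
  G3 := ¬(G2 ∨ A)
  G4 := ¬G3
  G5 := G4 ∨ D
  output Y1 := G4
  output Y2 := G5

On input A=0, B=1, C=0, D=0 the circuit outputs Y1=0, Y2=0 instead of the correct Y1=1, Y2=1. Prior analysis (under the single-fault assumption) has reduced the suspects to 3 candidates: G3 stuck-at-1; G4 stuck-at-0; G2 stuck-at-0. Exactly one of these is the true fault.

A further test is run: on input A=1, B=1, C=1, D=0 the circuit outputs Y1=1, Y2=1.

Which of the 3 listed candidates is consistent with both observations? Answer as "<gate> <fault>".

Evaluate each candidate on input A=1, B=1, C=1, D=0:
  G3 stuck-at-1: G1=1, G2=1, G3=1 [stuck-at-1], G4=0, G5=0 → Y1=0, Y2=0 — eliminated
  G4 stuck-at-0: G1=1, G2=1, G3=0, G4=0 [stuck-at-0], G5=0 → Y1=0, Y2=0 — eliminated
  G2 stuck-at-0: G1=1, G2=0 [stuck-at-0], G3=0, G4=1, G5=1 → Y1=1, Y2=1 — matches
Only G2 stuck-at-0 reproduces the observed Y1=1, Y2=1.

G2 stuck-at-0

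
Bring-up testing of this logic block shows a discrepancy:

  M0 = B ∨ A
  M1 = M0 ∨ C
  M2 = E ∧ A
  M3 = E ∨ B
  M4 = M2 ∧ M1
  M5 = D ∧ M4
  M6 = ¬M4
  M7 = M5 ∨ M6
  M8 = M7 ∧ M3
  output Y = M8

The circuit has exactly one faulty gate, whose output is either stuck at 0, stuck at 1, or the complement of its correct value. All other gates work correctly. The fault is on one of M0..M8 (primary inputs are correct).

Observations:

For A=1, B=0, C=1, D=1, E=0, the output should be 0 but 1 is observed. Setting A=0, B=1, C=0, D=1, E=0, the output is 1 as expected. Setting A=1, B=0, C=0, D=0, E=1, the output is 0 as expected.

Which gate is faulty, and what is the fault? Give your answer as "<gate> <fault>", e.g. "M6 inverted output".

Fault-free values for test 1 (A=1, B=0, C=1, D=1, E=0): M0=1, M1=1, M2=0, M3=0, M4=0, M5=0, M6=1, M7=1, M8=0, giving Y=0. Observed 1.
Test 1: faults giving observed 1 are {M3 stuck-at-1, M3 inverted output, M8 stuck-at-1, M8 inverted output}.
Test 2 (A=0, B=1, C=0, D=1, E=0): fault-free M0=1, M1=1, M2=0, M3=1, M4=0, M5=0, M6=1, M7=1, M8=1 → 1; observed 1. Eliminates M3 inverted output, M8 inverted output.
Test 3 (A=1, B=0, C=0, D=0, E=1): fault-free M0=1, M1=1, M2=1, M3=1, M4=1, M5=0, M6=0, M7=0, M8=0 → 0; observed 0. Eliminates M8 stuck-at-1.
Only M3 stuck-at-1 is consistent with every test.

M3 stuck-at-1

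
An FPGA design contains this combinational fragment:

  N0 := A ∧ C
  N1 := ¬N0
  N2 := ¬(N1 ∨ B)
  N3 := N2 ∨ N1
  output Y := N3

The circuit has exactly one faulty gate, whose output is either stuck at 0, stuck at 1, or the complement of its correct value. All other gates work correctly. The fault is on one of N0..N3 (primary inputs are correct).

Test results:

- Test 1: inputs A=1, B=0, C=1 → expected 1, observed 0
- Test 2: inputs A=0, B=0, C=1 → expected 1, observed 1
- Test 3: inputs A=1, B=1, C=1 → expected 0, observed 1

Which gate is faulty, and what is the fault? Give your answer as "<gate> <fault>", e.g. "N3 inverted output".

N2 inverted output

Fault-free values for test 1 (A=1, B=0, C=1): N0=1, N1=0, N2=1, N3=1, giving Y=1. Observed 0.
Test 1: faults giving observed 0 are {N2 stuck-at-0, N2 inverted output, N3 stuck-at-0, N3 inverted output}.
Test 2 (A=0, B=0, C=1): fault-free N0=0, N1=1, N2=0, N3=1 → 1; observed 1. Eliminates N3 stuck-at-0, N3 inverted output.
Test 3 (A=1, B=1, C=1): fault-free N0=1, N1=0, N2=0, N3=0 → 0; observed 1. Eliminates N2 stuck-at-0.
Only N2 inverted output is consistent with every test.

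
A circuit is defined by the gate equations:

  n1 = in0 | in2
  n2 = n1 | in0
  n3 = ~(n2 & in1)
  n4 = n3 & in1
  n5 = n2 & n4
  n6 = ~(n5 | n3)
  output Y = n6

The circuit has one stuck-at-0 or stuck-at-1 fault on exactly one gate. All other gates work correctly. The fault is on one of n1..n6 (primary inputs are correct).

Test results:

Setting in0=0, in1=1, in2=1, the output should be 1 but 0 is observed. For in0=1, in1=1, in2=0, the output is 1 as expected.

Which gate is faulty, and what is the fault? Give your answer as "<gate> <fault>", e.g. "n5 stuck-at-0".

Fault-free values for test 1 (in0=0, in1=1, in2=1): n1=1, n2=1, n3=0, n4=0, n5=0, n6=1, giving Y=1. Observed 0.
Test 1: faults giving observed 0 are {n1 stuck-at-0, n2 stuck-at-0, n3 stuck-at-1, n4 stuck-at-1, n5 stuck-at-1, n6 stuck-at-0}.
Test 2 (in0=1, in1=1, in2=0): fault-free n1=1, n2=1, n3=0, n4=0, n5=0, n6=1 → 1; observed 1. Eliminates n2 stuck-at-0, n3 stuck-at-1, n4 stuck-at-1, n5 stuck-at-1, n6 stuck-at-0.
Only n1 stuck-at-0 is consistent with every test.

n1 stuck-at-0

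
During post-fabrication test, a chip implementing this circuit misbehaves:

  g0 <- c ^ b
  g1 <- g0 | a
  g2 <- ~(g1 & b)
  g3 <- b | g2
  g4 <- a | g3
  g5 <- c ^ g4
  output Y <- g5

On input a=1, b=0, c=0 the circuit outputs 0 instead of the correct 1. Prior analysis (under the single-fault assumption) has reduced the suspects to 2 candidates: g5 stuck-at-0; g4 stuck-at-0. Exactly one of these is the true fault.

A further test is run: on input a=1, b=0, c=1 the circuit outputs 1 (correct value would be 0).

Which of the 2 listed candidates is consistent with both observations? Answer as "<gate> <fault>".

Evaluate each candidate on input a=1, b=0, c=1:
  g5 stuck-at-0: g0=1, g1=1, g2=1, g3=1, g4=1, g5=0 [stuck-at-0] → 0 — eliminated
  g4 stuck-at-0: g0=1, g1=1, g2=1, g3=1, g4=0 [stuck-at-0], g5=1 → 1 — matches
Only g4 stuck-at-0 reproduces the observed 1.

g4 stuck-at-0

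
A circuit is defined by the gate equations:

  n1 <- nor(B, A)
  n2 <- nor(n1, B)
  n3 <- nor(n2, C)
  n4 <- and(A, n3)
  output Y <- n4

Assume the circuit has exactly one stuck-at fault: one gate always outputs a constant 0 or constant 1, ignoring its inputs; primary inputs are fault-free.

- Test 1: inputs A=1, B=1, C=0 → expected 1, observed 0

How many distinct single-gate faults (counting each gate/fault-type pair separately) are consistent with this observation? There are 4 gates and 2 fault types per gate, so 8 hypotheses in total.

Fault-free: n1=0, n2=0, n3=1, n4=1 → 1. Observed 0.
  n1 stuck-at-0: output 1 ✗
  n1 stuck-at-1: output 1 ✗
  n2 stuck-at-0: output 1 ✗
  n2 stuck-at-1: output 0 ✓
  n3 stuck-at-0: output 0 ✓
  n3 stuck-at-1: output 1 ✗
  n4 stuck-at-0: output 0 ✓
  n4 stuck-at-1: output 1 ✗
Consistent faults: {n2 stuck-at-1, n3 stuck-at-0, n4 stuck-at-0} — 3 in all.

3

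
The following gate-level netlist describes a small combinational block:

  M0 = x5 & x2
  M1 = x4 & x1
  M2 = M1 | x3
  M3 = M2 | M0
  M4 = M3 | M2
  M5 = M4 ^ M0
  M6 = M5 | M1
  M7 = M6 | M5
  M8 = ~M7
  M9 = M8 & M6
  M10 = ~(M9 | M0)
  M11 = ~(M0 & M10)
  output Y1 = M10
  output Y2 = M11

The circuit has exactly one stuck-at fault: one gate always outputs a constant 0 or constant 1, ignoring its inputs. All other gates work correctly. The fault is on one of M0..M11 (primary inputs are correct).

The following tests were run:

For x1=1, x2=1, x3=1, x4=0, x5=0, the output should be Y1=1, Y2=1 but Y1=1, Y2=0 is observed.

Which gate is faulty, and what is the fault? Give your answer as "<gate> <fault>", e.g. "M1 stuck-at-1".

M11 stuck-at-0

Fault-free values for test 1 (x1=1, x2=1, x3=1, x4=0, x5=0): M0=0, M1=0, M2=1, M3=1, M4=1, M5=1, M6=1, M7=1, M8=0, M9=0, M10=1, M11=1, giving Y1=1, Y2=1. Observed Y1=1, Y2=0.
Test 1: faults giving observed Y1=1, Y2=0 are {M11 stuck-at-0}.
Only M11 stuck-at-0 is consistent with every test.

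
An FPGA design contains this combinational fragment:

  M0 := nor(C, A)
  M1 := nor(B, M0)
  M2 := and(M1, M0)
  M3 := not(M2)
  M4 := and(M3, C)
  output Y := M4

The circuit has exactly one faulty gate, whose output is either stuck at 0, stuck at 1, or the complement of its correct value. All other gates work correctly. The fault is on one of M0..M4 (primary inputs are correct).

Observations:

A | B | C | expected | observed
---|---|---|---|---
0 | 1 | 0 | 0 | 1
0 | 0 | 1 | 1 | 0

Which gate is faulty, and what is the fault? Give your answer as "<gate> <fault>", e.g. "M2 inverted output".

Fault-free values for test 1 (A=0, B=1, C=0): M0=1, M1=0, M2=0, M3=1, M4=0, giving Y=0. Observed 1.
Test 1: faults giving observed 1 are {M4 stuck-at-1, M4 inverted output}.
Test 2 (A=0, B=0, C=1): fault-free M0=0, M1=1, M2=0, M3=1, M4=1 → 1; observed 0. Eliminates M4 stuck-at-1.
Only M4 inverted output is consistent with every test.

M4 inverted output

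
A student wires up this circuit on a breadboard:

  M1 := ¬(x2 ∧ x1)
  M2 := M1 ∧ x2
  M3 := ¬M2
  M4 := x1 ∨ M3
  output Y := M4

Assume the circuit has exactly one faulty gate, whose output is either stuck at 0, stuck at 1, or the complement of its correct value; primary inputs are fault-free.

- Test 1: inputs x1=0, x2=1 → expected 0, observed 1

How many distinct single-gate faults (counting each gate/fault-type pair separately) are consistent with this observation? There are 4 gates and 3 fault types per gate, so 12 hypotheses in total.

8

Fault-free: M1=1, M2=1, M3=0, M4=0 → 0. Observed 1.
  M1 stuck-at-0: output 1 ✓
  M1 stuck-at-1: output 0 ✗
  M1 inverted output: output 1 ✓
  M2 stuck-at-0: output 1 ✓
  M2 stuck-at-1: output 0 ✗
  M2 inverted output: output 1 ✓
  M3 stuck-at-0: output 0 ✗
  M3 stuck-at-1: output 1 ✓
  M3 inverted output: output 1 ✓
  M4 stuck-at-0: output 0 ✗
  M4 stuck-at-1: output 1 ✓
  M4 inverted output: output 1 ✓
Consistent faults: {M1 stuck-at-0, M1 inverted output, M2 stuck-at-0, M2 inverted output, M3 stuck-at-1, M3 inverted output, M4 stuck-at-1, M4 inverted output} — 8 in all.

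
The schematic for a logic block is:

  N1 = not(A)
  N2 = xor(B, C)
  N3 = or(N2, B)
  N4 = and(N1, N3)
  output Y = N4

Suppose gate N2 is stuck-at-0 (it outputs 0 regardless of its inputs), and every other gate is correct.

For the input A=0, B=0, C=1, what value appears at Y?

Propagate with N2 forced: N1=1, N2=0 [stuck-at-0], N3=0, N4=0.
So Y = 0. (Without the fault it would be 1.)

0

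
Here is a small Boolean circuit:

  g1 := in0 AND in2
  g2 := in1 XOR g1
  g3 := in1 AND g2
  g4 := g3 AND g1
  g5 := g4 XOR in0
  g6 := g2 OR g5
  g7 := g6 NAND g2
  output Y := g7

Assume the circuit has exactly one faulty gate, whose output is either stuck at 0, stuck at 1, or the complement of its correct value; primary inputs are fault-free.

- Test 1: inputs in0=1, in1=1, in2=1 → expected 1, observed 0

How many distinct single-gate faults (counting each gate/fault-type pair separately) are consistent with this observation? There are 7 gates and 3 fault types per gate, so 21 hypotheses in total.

6

Fault-free: g1=1, g2=0, g3=0, g4=0, g5=1, g6=1, g7=1 → 1. Observed 0.
  g1: stuck-at-0, inverted output ✓; others ✗
  g2: stuck-at-1, inverted output ✓; others ✗
  g3: none of the 3 fault types match ✗
  g4: none of the 3 fault types match ✗
  g5: none of the 3 fault types match ✗
  g6: none of the 3 fault types match ✗
  g7: stuck-at-0, inverted output ✓; others ✗
Consistent faults: {g1 stuck-at-0, g1 inverted output, g2 stuck-at-1, g2 inverted output, g7 stuck-at-0, g7 inverted output} — 6 in all.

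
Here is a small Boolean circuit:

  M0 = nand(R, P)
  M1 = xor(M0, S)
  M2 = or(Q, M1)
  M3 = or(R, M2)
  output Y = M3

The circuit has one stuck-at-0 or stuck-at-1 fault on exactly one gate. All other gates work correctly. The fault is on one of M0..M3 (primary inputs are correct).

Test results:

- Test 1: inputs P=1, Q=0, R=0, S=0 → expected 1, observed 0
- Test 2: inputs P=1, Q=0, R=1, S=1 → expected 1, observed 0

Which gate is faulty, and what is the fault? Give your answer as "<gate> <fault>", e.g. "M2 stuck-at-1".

M3 stuck-at-0

Fault-free values for test 1 (P=1, Q=0, R=0, S=0): M0=1, M1=1, M2=1, M3=1, giving Y=1. Observed 0.
Test 1: faults giving observed 0 are {M0 stuck-at-0, M1 stuck-at-0, M2 stuck-at-0, M3 stuck-at-0}.
Test 2 (P=1, Q=0, R=1, S=1): fault-free M0=0, M1=1, M2=1, M3=1 → 1; observed 0. Eliminates M0 stuck-at-0, M1 stuck-at-0, M2 stuck-at-0.
Only M3 stuck-at-0 is consistent with every test.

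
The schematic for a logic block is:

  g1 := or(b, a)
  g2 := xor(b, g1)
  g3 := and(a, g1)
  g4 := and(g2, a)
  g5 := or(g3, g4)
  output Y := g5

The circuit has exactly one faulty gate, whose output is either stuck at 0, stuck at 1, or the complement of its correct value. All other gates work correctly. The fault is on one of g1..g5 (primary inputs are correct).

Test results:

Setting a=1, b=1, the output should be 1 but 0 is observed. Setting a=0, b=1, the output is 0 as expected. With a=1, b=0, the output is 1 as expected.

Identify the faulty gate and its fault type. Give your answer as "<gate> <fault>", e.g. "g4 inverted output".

g3 stuck-at-0

Fault-free values for test 1 (a=1, b=1): g1=1, g2=0, g3=1, g4=0, g5=1, giving Y=1. Observed 0.
Test 1: faults giving observed 0 are {g3 stuck-at-0, g3 inverted output, g5 stuck-at-0, g5 inverted output}.
Test 2 (a=0, b=1): fault-free g1=1, g2=0, g3=0, g4=0, g5=0 → 0; observed 0. Eliminates g3 inverted output, g5 inverted output.
Test 3 (a=1, b=0): fault-free g1=1, g2=1, g3=1, g4=1, g5=1 → 1; observed 1. Eliminates g5 stuck-at-0.
Only g3 stuck-at-0 is consistent with every test.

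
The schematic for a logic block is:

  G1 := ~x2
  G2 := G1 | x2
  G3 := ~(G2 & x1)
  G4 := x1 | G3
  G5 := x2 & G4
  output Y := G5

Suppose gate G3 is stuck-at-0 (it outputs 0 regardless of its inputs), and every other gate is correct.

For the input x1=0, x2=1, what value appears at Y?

0

Propagate with G3 forced: G1=0, G2=1, G3=0 [stuck-at-0], G4=0, G5=0.
So Y = 0. (Without the fault it would be 1.)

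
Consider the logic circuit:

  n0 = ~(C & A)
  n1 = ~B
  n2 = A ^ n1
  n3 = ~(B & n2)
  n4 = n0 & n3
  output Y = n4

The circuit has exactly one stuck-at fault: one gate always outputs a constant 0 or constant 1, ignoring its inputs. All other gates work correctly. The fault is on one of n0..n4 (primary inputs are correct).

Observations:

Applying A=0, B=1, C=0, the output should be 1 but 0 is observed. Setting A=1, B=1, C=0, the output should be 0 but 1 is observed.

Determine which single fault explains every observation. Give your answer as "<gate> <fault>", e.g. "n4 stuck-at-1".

n1 stuck-at-1

Fault-free values for test 1 (A=0, B=1, C=0): n0=1, n1=0, n2=0, n3=1, n4=1, giving Y=1. Observed 0.
Test 1: faults giving observed 0 are {n0 stuck-at-0, n1 stuck-at-1, n2 stuck-at-1, n3 stuck-at-0, n4 stuck-at-0}.
Test 2 (A=1, B=1, C=0): fault-free n0=1, n1=0, n2=1, n3=0, n4=0 → 0; observed 1. Eliminates n0 stuck-at-0, n2 stuck-at-1, n3 stuck-at-0, n4 stuck-at-0.
Only n1 stuck-at-1 is consistent with every test.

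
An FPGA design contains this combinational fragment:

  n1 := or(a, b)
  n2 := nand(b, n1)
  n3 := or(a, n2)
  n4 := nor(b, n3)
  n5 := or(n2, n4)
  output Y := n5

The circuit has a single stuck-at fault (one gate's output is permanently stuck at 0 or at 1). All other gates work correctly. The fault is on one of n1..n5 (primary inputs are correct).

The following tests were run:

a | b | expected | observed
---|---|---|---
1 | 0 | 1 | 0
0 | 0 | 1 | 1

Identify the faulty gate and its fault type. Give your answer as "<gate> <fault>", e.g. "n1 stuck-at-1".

n2 stuck-at-0

Fault-free values for test 1 (a=1, b=0): n1=1, n2=1, n3=1, n4=0, n5=1, giving Y=1. Observed 0.
Test 1: faults giving observed 0 are {n2 stuck-at-0, n5 stuck-at-0}.
Test 2 (a=0, b=0): fault-free n1=0, n2=1, n3=1, n4=0, n5=1 → 1; observed 1. Eliminates n5 stuck-at-0.
Only n2 stuck-at-0 is consistent with every test.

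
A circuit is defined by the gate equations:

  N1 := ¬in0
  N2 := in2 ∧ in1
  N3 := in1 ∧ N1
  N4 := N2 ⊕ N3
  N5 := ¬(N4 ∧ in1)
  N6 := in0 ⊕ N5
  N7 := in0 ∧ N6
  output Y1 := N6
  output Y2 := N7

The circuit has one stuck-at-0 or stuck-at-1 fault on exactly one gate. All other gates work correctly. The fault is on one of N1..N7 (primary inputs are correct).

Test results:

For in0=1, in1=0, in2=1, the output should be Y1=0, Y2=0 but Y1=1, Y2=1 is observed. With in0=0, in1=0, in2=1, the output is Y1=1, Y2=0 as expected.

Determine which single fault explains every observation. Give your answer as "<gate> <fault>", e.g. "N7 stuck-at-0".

Fault-free values for test 1 (in0=1, in1=0, in2=1): N1=0, N2=0, N3=0, N4=0, N5=1, N6=0, N7=0, giving Y1=0, Y2=0. Observed Y1=1, Y2=1.
Test 1: faults giving observed Y1=1, Y2=1 are {N5 stuck-at-0, N6 stuck-at-1}.
Test 2 (in0=0, in1=0, in2=1): fault-free N1=1, N2=0, N3=0, N4=0, N5=1, N6=1, N7=0 → Y1=1, Y2=0; observed Y1=1, Y2=0. Eliminates N5 stuck-at-0.
Only N6 stuck-at-1 is consistent with every test.

N6 stuck-at-1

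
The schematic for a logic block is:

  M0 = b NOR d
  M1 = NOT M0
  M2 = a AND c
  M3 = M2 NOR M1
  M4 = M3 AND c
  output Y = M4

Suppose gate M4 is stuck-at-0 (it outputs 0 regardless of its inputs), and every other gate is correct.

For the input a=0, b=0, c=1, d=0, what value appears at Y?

Propagate with M4 forced: M0=1, M1=0, M2=0, M3=1, M4=0 [stuck-at-0].
So Y = 0. (Without the fault it would be 1.)

0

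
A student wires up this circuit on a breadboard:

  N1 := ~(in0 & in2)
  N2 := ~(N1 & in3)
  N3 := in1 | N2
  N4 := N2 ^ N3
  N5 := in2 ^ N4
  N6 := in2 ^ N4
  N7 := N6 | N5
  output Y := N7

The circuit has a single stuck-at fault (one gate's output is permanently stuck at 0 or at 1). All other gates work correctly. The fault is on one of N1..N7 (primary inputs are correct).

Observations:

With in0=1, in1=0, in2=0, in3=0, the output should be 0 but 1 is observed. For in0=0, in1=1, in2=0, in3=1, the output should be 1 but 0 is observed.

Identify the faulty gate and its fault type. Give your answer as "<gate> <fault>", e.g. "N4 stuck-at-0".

Fault-free values for test 1 (in0=1, in1=0, in2=0, in3=0): N1=1, N2=1, N3=1, N4=0, N5=0, N6=0, N7=0, giving Y=0. Observed 1.
Test 1: faults giving observed 1 are {N3 stuck-at-0, N4 stuck-at-1, N5 stuck-at-1, N6 stuck-at-1, N7 stuck-at-1}.
Test 2 (in0=0, in1=1, in2=0, in3=1): fault-free N1=1, N2=0, N3=1, N4=1, N5=1, N6=1, N7=1 → 1; observed 0. Eliminates N4 stuck-at-1, N5 stuck-at-1, N6 stuck-at-1, N7 stuck-at-1.
Only N3 stuck-at-0 is consistent with every test.

N3 stuck-at-0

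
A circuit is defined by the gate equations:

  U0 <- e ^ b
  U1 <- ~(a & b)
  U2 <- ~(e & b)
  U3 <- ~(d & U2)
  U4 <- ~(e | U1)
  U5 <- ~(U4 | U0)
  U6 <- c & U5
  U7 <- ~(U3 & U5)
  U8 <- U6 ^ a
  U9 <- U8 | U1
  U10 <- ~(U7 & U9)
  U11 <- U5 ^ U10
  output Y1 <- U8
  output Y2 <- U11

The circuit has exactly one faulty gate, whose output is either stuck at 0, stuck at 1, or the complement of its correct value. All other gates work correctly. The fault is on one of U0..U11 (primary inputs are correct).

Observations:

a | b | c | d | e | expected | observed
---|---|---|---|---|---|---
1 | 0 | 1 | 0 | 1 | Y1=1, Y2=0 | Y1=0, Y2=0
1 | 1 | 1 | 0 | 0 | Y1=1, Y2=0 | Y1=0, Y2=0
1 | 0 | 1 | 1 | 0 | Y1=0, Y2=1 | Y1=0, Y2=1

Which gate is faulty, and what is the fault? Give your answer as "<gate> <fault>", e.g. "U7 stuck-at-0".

U5 stuck-at-1

Fault-free values for test 1 (a=1, b=0, c=1, d=0, e=1): U0=1, U1=1, U2=1, U3=1, U4=0, U5=0, U6=0, U7=1, U8=1, U9=1, U10=0, U11=0, giving Y1=1, Y2=0. Observed Y1=0, Y2=0.
Test 1: faults giving observed Y1=0, Y2=0 are {U0 stuck-at-0, U0 inverted output, U5 stuck-at-1, U5 inverted output, U6 stuck-at-1, U6 inverted output, U8 stuck-at-0, U8 inverted output}.
Test 2 (a=1, b=1, c=1, d=0, e=0): fault-free U0=1, U1=0, U2=1, U3=1, U4=1, U5=0, U6=0, U7=1, U8=1, U9=1, U10=0, U11=0 → Y1=1, Y2=0; observed Y1=0, Y2=0. Eliminates U0 stuck-at-0, U0 inverted output, U6 stuck-at-1, U6 inverted output, U8 stuck-at-0, U8 inverted output.
Test 3 (a=1, b=0, c=1, d=1, e=0): fault-free U0=0, U1=1, U2=1, U3=0, U4=0, U5=1, U6=1, U7=1, U8=0, U9=1, U10=0, U11=1 → Y1=0, Y2=1; observed Y1=0, Y2=1. Eliminates U5 inverted output.
Only U5 stuck-at-1 is consistent with every test.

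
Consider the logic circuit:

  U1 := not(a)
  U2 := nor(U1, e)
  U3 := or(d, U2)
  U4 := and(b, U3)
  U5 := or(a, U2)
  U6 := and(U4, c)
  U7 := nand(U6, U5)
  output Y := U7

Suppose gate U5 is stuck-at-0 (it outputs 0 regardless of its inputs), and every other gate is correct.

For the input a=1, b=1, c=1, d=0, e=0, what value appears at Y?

1

Propagate with U5 forced: U1=0, U2=1, U3=1, U4=1, U5=0 [stuck-at-0], U6=1, U7=1.
So Y = 1. (Without the fault it would be 0.)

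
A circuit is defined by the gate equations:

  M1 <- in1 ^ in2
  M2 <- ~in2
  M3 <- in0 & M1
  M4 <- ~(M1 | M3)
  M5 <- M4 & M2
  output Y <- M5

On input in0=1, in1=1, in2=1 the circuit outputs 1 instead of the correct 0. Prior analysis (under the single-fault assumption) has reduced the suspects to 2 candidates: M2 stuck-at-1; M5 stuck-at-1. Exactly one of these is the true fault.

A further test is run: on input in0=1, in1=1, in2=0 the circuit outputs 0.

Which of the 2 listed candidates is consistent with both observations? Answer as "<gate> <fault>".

Evaluate each candidate on input in0=1, in1=1, in2=0:
  M2 stuck-at-1: M1=1, M2=1 [stuck-at-1], M3=1, M4=0, M5=0 → 0 — matches
  M5 stuck-at-1: M1=1, M2=1, M3=1, M4=0, M5=1 [stuck-at-1] → 1 — eliminated
Only M2 stuck-at-1 reproduces the observed 0.

M2 stuck-at-1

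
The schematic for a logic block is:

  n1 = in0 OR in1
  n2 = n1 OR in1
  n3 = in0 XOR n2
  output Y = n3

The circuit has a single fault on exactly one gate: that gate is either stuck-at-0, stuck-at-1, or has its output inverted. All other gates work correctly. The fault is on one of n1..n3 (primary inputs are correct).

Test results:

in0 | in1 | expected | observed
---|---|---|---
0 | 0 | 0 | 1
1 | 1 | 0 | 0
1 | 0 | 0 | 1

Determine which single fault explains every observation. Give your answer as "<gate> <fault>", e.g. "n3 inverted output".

n1 inverted output

Fault-free values for test 1 (in0=0, in1=0): n1=0, n2=0, n3=0, giving Y=0. Observed 1.
Test 1: faults giving observed 1 are {n1 stuck-at-1, n1 inverted output, n2 stuck-at-1, n2 inverted output, n3 stuck-at-1, n3 inverted output}.
Test 2 (in0=1, in1=1): fault-free n1=1, n2=1, n3=0 → 0; observed 0. Eliminates n2 inverted output, n3 stuck-at-1, n3 inverted output.
Test 3 (in0=1, in1=0): fault-free n1=1, n2=1, n3=0 → 0; observed 1. Eliminates n1 stuck-at-1, n2 stuck-at-1.
Only n1 inverted output is consistent with every test.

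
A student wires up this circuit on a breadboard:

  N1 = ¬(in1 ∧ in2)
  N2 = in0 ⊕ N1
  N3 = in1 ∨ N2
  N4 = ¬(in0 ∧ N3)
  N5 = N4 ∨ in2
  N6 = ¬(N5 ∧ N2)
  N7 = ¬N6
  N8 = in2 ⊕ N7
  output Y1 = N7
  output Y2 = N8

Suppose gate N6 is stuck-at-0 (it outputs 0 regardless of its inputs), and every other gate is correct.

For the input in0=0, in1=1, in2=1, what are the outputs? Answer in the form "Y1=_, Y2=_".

Y1=1, Y2=0

Propagate with N6 forced: N1=0, N2=0, N3=1, N4=1, N5=1, N6=0 [stuck-at-0], N7=1, N8=0.
So the outputs are Y1=1, Y2=0. (Without the fault they would be Y1=0, Y2=1.)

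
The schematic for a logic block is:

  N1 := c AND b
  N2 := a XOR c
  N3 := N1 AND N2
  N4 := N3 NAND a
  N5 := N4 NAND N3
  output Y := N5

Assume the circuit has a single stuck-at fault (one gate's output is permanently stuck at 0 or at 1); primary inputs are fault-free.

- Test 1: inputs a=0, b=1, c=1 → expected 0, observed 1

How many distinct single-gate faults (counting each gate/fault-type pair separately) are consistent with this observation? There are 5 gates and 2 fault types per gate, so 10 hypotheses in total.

5

Fault-free: N1=1, N2=1, N3=1, N4=1, N5=0 → 0. Observed 1.
  N1 stuck-at-0: output 1 ✓
  N1 stuck-at-1: output 0 ✗
  N2 stuck-at-0: output 1 ✓
  N2 stuck-at-1: output 0 ✗
  N3 stuck-at-0: output 1 ✓
  N3 stuck-at-1: output 0 ✗
  N4 stuck-at-0: output 1 ✓
  N4 stuck-at-1: output 0 ✗
  N5 stuck-at-0: output 0 ✗
  N5 stuck-at-1: output 1 ✓
Consistent faults: {N1 stuck-at-0, N2 stuck-at-0, N3 stuck-at-0, N4 stuck-at-0, N5 stuck-at-1} — 5 in all.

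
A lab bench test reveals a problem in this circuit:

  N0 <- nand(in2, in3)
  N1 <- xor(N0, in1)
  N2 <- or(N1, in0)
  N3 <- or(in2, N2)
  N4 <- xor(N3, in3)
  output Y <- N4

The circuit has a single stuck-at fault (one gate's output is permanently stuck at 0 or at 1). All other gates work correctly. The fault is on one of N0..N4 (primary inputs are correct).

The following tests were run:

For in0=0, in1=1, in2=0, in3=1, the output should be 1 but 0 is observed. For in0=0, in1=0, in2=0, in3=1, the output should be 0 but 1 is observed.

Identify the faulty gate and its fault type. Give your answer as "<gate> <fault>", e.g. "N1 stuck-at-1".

N0 stuck-at-0

Fault-free values for test 1 (in0=0, in1=1, in2=0, in3=1): N0=1, N1=0, N2=0, N3=0, N4=1, giving Y=1. Observed 0.
Test 1: faults giving observed 0 are {N0 stuck-at-0, N1 stuck-at-1, N2 stuck-at-1, N3 stuck-at-1, N4 stuck-at-0}.
Test 2 (in0=0, in1=0, in2=0, in3=1): fault-free N0=1, N1=1, N2=1, N3=1, N4=0 → 0; observed 1. Eliminates N1 stuck-at-1, N2 stuck-at-1, N3 stuck-at-1, N4 stuck-at-0.
Only N0 stuck-at-0 is consistent with every test.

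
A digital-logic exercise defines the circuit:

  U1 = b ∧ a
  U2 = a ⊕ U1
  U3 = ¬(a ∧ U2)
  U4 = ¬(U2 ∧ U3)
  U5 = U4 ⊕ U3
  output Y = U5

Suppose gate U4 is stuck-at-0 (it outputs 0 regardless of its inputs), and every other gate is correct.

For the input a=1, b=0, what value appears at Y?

0

Propagate with U4 forced: U1=0, U2=1, U3=0, U4=0 [stuck-at-0], U5=0.
So Y = 0. (Without the fault it would be 1.)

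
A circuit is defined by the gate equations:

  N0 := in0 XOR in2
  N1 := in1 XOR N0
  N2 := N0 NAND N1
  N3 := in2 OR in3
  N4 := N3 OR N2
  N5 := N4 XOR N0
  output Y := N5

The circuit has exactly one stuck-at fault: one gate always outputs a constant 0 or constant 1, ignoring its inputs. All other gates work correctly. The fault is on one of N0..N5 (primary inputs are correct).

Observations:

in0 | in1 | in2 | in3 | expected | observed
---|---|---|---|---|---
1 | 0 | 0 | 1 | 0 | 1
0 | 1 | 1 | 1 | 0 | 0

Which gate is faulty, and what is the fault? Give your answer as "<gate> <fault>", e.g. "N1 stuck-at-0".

N3 stuck-at-0

Fault-free values for test 1 (in0=1, in1=0, in2=0, in3=1): N0=1, N1=1, N2=0, N3=1, N4=1, N5=0, giving Y=0. Observed 1.
Test 1: faults giving observed 1 are {N0 stuck-at-0, N3 stuck-at-0, N4 stuck-at-0, N5 stuck-at-1}.
Test 2 (in0=0, in1=1, in2=1, in3=1): fault-free N0=1, N1=0, N2=1, N3=1, N4=1, N5=0 → 0; observed 0. Eliminates N0 stuck-at-0, N4 stuck-at-0, N5 stuck-at-1.
Only N3 stuck-at-0 is consistent with every test.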